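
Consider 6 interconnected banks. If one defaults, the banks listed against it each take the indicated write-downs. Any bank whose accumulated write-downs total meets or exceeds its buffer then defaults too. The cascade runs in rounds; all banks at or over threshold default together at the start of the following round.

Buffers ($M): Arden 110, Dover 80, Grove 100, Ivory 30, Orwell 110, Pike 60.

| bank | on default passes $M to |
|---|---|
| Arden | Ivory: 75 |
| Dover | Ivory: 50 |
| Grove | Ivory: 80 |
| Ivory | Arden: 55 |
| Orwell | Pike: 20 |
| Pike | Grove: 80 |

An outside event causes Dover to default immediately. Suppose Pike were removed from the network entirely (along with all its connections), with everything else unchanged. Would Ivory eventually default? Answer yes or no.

With Pike removed:
Round 1 — Dover defaults (initial).
  Ivory: +50 → 50 ≥ 30
Round 2 — Ivory defaults.
  Arden: +55 → 55 < 110
No further defaults.

yes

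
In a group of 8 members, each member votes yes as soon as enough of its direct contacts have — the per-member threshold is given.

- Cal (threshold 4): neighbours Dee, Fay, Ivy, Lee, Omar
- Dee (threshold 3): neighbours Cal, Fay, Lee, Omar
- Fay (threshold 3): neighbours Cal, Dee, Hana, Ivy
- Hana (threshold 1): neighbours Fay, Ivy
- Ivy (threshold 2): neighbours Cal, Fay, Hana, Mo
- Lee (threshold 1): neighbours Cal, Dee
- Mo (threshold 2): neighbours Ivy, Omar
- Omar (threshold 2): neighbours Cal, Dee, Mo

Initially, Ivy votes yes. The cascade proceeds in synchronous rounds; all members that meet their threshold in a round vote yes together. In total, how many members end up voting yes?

2

Round 1 — Ivy votes yes (initial).
Round 2 — checking thresholds:
  Cal: 1 of 5 neighbours < 4, holds.
  Fay: 1 of 4 neighbours < 3, holds.
  Hana: 1 of 2 neighbours ≥ 1, votes yes.
  Mo: 1 of 2 neighbours < 2, holds.
Round 3 — no new yes votes; cascade stops.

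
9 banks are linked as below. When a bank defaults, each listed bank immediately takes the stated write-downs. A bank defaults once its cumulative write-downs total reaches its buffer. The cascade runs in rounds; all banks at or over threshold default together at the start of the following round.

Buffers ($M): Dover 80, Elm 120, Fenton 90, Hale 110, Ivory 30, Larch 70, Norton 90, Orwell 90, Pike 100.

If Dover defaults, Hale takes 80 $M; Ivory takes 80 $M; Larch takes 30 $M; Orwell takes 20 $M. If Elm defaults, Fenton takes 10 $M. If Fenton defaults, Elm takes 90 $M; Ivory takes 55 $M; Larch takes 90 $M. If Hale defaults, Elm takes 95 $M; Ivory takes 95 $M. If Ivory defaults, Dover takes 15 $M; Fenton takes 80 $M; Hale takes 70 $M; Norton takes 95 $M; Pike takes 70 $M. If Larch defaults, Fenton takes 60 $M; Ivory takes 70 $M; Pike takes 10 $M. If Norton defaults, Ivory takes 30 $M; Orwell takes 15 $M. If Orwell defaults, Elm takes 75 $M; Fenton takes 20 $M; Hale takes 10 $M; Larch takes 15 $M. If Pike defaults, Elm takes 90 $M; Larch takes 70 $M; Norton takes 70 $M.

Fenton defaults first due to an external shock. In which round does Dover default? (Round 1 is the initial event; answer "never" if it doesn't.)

Round 1 — Fenton defaults (initial).
  Elm: +90 → 90 < 120
  Ivory: +55 → 55 ≥ 30
  Larch: +90 → 90 ≥ 70
Round 2 — Ivory, Larch default.
  Dover: +15 → 15 < 80
  Hale: +70 → 70 < 110
  Norton: +95 → 95 ≥ 90
  Pike: +70+10 → 80 < 100
Round 3 — Norton defaults.
  Orwell: +15 → 15 < 90
No further defaults.

never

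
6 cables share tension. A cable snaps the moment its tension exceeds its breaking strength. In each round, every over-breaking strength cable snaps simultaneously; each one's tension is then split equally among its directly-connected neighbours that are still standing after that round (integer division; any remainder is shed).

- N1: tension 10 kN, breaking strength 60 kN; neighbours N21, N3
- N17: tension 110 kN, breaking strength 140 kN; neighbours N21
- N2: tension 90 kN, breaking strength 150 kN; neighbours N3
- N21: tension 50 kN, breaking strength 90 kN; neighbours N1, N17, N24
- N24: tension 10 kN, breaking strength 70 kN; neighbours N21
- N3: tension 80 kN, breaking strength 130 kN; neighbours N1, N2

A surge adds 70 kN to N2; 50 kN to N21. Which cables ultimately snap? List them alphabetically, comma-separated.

Round 1 — N2 at 160 > 150; N21 at 100 > 90. N2, N21 snap.
  N2 sheds 160 kN to N3: 160 each.
    N3: 80+160 = 240 > 130
  N21 sheds 100 kN to N1, N17, N24: 33 each (1 lost).
    N1: 10+33 = 43 ≤ 60
    N17: 110+33 = 143 > 140
    N24: 10+33 = 43 ≤ 70
Round 2 — N17, N3 snap.
  N17 sheds 143 kN: no online neighbours, lost.
  N3 sheds 240 kN to N1: 240 each.
    N1: 43+240 = 283 > 60
Round 3 — N1 snaps.
  N1 sheds 283 kN: no online neighbours, lost.
No further breaks.

N1, N17, N2, N21, N3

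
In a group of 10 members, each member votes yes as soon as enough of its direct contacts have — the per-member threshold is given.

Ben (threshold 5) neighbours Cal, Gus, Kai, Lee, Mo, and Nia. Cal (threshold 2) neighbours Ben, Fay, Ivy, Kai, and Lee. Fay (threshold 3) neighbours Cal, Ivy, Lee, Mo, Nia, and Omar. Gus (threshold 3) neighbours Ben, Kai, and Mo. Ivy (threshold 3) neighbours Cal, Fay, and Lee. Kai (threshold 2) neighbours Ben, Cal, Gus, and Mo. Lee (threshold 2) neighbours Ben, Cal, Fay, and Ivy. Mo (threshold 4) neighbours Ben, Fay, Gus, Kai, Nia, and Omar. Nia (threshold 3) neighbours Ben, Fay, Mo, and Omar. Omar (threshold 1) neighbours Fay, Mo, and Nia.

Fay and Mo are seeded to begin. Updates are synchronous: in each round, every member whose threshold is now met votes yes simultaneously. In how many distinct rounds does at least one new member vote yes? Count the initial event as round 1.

3

Round 1 — Fay, Mo vote yes (initial).
Round 2 — checking thresholds:
  Ben: 1 of 6 neighbours < 5, not yet.
  Cal: 1 of 5 neighbours < 2, not yet.
  Gus: 1 of 3 neighbours < 3, not yet.
  Ivy: 1 of 3 neighbours < 3, not yet.
  Kai: 1 of 4 neighbours < 2, not yet.
  Lee: 1 of 4 neighbours < 2, not yet.
  Nia: 2 of 4 neighbours < 3, not yet.
  Omar: 2 of 3 neighbours ≥ 1, votes yes.
Round 3 — checking thresholds:
  Ben: 1 of 6 neighbours < 5, not yet.
  Cal: 1 of 5 neighbours < 2, not yet.
  Gus: 1 of 3 neighbours < 3, not yet.
  Ivy: 1 of 3 neighbours < 3, not yet.
  Kai: 1 of 4 neighbours < 2, not yet.
  Lee: 1 of 4 neighbours < 2, not yet.
  Nia: 3 of 4 neighbours ≥ 3, votes yes.
Round 4 — no new yes votes; cascade stops.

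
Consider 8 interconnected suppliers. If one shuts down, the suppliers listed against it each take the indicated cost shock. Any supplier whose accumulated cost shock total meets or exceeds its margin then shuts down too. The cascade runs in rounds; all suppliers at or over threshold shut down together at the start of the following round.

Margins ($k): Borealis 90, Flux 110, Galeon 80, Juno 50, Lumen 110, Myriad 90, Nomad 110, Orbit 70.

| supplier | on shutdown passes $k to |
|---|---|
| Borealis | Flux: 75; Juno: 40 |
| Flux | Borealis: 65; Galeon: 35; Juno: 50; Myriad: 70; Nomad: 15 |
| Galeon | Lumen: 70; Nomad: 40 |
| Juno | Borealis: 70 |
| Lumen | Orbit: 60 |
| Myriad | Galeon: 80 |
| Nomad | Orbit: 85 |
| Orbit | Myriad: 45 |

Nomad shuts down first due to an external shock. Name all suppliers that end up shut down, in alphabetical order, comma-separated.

Round 1 — Nomad shuts down (initial).
  Orbit: +85 → 85 ≥ 70
Round 2 — Orbit shuts down.
  Myriad: +45 → 45 < 90
No further shutdowns.

Nomad, Orbit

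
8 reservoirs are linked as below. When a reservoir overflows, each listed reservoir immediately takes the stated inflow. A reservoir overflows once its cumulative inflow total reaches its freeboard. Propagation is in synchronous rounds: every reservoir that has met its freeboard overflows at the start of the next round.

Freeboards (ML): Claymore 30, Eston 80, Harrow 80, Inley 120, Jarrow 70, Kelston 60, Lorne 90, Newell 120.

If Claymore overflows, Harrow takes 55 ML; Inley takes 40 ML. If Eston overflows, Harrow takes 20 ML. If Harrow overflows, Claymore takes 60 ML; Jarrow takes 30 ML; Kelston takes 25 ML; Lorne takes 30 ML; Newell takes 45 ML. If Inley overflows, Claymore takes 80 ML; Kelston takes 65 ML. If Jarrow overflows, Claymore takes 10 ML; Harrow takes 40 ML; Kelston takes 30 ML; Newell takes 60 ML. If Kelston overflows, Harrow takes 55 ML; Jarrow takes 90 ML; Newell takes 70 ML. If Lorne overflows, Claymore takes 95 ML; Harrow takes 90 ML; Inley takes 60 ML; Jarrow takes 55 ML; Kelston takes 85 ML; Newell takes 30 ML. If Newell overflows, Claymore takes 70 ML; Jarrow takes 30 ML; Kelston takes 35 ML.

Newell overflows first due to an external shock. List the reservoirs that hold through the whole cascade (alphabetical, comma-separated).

Eston, Harrow, Inley, Jarrow, Kelston, Lorne

Round 1 — Newell overflows (initial).
  Claymore: +70 → 70 ≥ 30
  Jarrow: +30 → 30 < 70
  Kelston: +35 → 35 < 60
Round 2 — Claymore overflows.
  Harrow: +55 → 55 < 80
  Inley: +40 → 40 < 120
No further overflows.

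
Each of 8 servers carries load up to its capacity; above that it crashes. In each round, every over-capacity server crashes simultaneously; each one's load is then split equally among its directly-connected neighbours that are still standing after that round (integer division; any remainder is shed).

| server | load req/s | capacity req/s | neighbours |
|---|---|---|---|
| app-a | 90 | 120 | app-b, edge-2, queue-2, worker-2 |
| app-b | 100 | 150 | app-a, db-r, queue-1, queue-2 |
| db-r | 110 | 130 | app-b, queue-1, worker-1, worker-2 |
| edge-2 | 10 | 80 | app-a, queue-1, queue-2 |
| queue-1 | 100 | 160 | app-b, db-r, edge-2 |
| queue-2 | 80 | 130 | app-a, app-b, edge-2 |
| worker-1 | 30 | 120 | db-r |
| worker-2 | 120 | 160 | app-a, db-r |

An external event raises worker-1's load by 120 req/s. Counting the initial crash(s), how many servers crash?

8

Round 1 — worker-1 at 150 > 120. worker-1 crashes.
  worker-1 sheds 150 req/s to db-r: 150 each.
    db-r: 110+150 = 260 > 130
Round 2 — db-r crashes.
  db-r sheds 260 req/s to app-b, queue-1, worker-2: 86 each (2 lost).
    app-b: 100+86 = 186 > 150
    queue-1: 100+86 = 186 > 160
    worker-2: 120+86 = 206 > 160
Round 3 — app-b, queue-1, worker-2 crash.
  app-b sheds 186 req/s to app-a, queue-2: 93 each.
    app-a: 90+93 = 183 > 120
    queue-2: 80+93 = 173 > 130
  queue-1 sheds 186 req/s to edge-2: 186 each.
    edge-2: 10+186 = 196 > 80
  worker-2 sheds 206 req/s to app-a: 206 each.
    app-a: 183+206 = 389 > 120
Round 4 — app-a, edge-2, queue-2 crash.
  app-a sheds 389 req/s: no online neighbours, lost.
  edge-2 sheds 196 req/s: no online neighbours, lost.
  queue-2 sheds 173 req/s: no online neighbours, lost.
No further crashes.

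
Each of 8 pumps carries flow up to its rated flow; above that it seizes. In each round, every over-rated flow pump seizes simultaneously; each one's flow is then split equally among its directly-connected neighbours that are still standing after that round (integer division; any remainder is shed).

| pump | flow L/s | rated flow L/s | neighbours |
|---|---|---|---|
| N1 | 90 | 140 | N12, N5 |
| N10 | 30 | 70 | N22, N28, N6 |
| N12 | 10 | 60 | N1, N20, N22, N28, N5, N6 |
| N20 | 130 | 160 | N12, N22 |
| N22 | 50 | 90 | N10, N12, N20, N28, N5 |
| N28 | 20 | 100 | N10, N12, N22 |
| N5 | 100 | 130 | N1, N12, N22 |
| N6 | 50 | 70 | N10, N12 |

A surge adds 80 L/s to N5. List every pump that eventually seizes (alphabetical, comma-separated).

N1, N10, N12, N20, N22, N28, N5, N6

Round 1 — N5 at 180 > 130. N5 seizes.
  N5 sheds 180 L/s to N1, N12, N22: 60 each.
    N1: 90+60 = 150 > 140
    N12: 10+60 = 70 > 60
    N22: 50+60 = 110 > 90
Round 2 — N1, N12, N22 seize.
  N1 sheds 150 L/s: no online neighbours, lost.
  N12 sheds 70 L/s to N20, N28, N6: 23 each (1 lost).
    N20: 130+23 = 153 ≤ 160
    N28: 20+23 = 43 ≤ 100
    N6: 50+23 = 73 > 70
  N22 sheds 110 L/s to N10, N20, N28: 36 each (2 lost).
    N10: 30+36 = 66 ≤ 70
    N20: 153+36 = 189 > 160
    N28: 43+36 = 79 ≤ 100
Round 3 — N20, N6 seize.
  N20 sheds 189 L/s: no online neighbours, lost.
  N6 sheds 73 L/s to N10: 73 each.
    N10: 66+73 = 139 > 70
Round 4 — N10 seizes.
  N10 sheds 139 L/s to N28: 139 each.
    N28: 79+139 = 218 > 100
Round 5 — N28 seizes.
  N28 sheds 218 L/s: no online neighbours, lost.
No further seizures.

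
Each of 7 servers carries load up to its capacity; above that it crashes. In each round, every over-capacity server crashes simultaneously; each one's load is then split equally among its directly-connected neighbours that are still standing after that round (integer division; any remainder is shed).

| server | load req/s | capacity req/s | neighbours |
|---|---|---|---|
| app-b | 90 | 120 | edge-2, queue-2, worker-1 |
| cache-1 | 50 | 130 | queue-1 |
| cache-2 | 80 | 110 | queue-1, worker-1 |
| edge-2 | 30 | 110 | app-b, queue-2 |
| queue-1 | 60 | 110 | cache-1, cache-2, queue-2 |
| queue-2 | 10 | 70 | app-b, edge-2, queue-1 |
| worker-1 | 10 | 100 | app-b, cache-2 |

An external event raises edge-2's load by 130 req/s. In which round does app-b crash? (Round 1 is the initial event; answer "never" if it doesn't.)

Round 1 — edge-2 at 160 > 110. edge-2 crashes.
  edge-2 sheds 160 req/s to app-b, queue-2: 80 each.
    app-b: 90+80 = 170 > 120
    queue-2: 10+80 = 90 > 70
Round 2 — app-b, queue-2 crash.
  app-b sheds 170 req/s to worker-1: 170 each.
    worker-1: 10+170 = 180 > 100
  queue-2 sheds 90 req/s to queue-1: 90 each.
    queue-1: 60+90 = 150 > 110
Round 3 — queue-1, worker-1 crash.
  queue-1 sheds 150 req/s to cache-1, cache-2: 75 each.
    cache-1: 50+75 = 125 ≤ 130
    cache-2: 80+75 = 155 > 110
  worker-1 sheds 180 req/s to cache-2: 180 each.
    cache-2: 155+180 = 335 > 110
Round 4 — cache-2 crashes.
  cache-2 sheds 335 req/s: no online neighbours, lost.
No further crashes.

2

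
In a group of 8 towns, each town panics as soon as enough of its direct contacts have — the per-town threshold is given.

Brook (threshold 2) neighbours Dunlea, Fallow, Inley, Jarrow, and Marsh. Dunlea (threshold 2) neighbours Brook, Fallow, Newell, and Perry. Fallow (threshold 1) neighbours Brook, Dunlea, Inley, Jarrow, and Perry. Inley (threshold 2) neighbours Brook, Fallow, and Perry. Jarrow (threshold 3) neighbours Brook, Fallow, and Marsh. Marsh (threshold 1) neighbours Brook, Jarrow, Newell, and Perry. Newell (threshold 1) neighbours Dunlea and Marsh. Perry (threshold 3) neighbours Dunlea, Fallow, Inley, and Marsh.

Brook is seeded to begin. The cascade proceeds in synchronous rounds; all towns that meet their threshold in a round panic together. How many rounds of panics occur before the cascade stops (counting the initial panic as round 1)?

Round 1 — Brook panics (initial).
Round 2 — checking thresholds:
  Dunlea: 1 of 4 neighbours < 2, below threshold.
  Fallow: 1 of 5 neighbours ≥ 1, panics.
  Inley: 1 of 3 neighbours < 2, below threshold.
  Jarrow: 1 of 3 neighbours < 3, below threshold.
  Marsh: 1 of 4 neighbours ≥ 1, panics.
Round 3 — checking thresholds:
  Dunlea: 2 of 4 neighbours ≥ 2, panics.
  Inley: 2 of 3 neighbours ≥ 2, panics.
  Jarrow: 3 of 3 neighbours ≥ 3, panics.
  Newell: 1 of 2 neighbours ≥ 1, panics.
  Perry: 2 of 4 neighbours < 3, below threshold.
Round 4 — checking thresholds:
  Perry: 4 of 4 neighbours ≥ 3, panics.
Round 5 — no new panics; cascade stops.

4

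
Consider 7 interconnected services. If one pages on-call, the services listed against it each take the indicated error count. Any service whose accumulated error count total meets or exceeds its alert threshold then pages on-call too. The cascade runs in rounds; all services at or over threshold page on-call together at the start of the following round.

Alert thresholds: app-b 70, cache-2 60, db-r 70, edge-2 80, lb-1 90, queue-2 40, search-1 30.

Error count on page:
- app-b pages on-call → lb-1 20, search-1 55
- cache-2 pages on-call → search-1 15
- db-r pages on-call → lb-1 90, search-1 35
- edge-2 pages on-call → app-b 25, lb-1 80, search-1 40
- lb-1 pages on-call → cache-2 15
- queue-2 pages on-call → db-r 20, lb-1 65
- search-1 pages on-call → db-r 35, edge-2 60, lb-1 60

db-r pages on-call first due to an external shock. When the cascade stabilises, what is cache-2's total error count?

Round 1 — db-r pages on-call (initial).
  lb-1: +90 → 90 ≥ 90
  search-1: +35 → 35 ≥ 30
Round 2 — lb-1, search-1 page on-call.
  cache-2: +15 → 15 < 60
  edge-2: +60 → 60 < 80
No further pages.

15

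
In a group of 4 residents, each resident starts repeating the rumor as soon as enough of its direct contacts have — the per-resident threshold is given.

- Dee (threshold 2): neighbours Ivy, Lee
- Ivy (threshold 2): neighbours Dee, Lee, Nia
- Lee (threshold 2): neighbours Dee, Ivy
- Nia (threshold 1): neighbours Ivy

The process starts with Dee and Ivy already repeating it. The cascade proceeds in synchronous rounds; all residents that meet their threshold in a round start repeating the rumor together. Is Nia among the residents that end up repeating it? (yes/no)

Round 1 — Dee, Ivy start repeating the rumor (initial).
Round 2 — checking thresholds:
  Lee: 2 of 2 neighbours ≥ 2, starts repeating the rumor.
  Nia: 1 of 1 neighbours ≥ 1, starts repeating the rumor.
Round 3 — no new spreads; cascade stops.

yes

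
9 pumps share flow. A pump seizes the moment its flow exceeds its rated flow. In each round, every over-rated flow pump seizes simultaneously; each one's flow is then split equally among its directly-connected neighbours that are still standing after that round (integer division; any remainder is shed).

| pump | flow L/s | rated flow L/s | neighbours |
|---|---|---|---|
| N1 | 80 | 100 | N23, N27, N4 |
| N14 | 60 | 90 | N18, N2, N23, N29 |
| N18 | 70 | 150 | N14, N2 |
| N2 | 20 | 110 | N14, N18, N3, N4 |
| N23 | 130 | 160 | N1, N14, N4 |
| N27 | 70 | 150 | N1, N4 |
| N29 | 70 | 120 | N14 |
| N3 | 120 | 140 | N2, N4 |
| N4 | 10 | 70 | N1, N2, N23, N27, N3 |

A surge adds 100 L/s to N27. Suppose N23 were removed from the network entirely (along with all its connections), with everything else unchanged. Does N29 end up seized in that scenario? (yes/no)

With N23 removed:
Round 1 — N27 at 170 > 150. N27 seizes.
  N27 sheds 170 L/s to N1, N4: 85 each.
    N1: 80+85 = 165 > 100
    N4: 10+85 = 95 > 70
Round 2 — N1, N4 seize.
  N1 sheds 165 L/s: no online neighbours, lost.
  N4 sheds 95 L/s to N2, N3: 47 each (1 lost).
    N2: 20+47 = 67 ≤ 110
    N3: 120+47 = 167 > 140
Round 3 — N3 seizes.
  N3 sheds 167 L/s to N2: 167 each.
    N2: 67+167 = 234 > 110
Round 4 — N2 seizes.
  N2 sheds 234 L/s to N14, N18: 117 each.
    N14: 60+117 = 177 > 90
    N18: 70+117 = 187 > 150
Round 5 — N14, N18 seize.
  N14 sheds 177 L/s to N29: 177 each.
    N29: 70+177 = 247 > 120
  N18 sheds 187 L/s: no online neighbours, lost.
Round 6 — N29 seizes.
  N29 sheds 247 L/s: no online neighbours, lost.
No further seizures.

yes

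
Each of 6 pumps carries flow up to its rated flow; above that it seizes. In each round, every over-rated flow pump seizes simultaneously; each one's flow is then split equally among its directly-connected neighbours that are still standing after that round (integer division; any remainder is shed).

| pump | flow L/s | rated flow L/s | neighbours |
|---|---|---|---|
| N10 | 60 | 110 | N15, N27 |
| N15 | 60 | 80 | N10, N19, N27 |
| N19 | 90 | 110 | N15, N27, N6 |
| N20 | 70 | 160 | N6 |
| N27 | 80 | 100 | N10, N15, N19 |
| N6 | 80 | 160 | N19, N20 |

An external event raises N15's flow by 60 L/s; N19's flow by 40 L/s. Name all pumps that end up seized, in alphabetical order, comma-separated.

N10, N15, N19, N27

Round 1 — N15 at 120 > 80; N19 at 130 > 110. N15, N19 seize.
  N15 sheds 120 L/s to N10, N27: 60 each.
    N10: 60+60 = 120 > 110
    N27: 80+60 = 140 > 100
  N19 sheds 130 L/s to N27, N6: 65 each.
    N27: 140+65 = 205 > 100
    N6: 80+65 = 145 ≤ 160
Round 2 — N10, N27 seize.
  N10 sheds 120 L/s: no online neighbours, lost.
  N27 sheds 205 L/s: no online neighbours, lost.
No further seizures.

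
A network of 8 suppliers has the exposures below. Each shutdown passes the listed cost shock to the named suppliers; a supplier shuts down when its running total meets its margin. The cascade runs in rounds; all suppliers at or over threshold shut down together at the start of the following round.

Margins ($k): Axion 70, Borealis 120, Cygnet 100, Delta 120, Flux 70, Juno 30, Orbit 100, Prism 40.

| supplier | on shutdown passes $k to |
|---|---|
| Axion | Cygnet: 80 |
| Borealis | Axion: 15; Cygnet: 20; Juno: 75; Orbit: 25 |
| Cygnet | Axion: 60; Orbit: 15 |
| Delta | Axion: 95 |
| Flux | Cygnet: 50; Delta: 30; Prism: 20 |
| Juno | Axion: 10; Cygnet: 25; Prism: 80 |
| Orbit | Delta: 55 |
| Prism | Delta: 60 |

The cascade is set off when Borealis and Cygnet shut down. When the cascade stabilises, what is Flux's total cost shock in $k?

Round 1 — Borealis, Cygnet shut down (initial).
  Axion: +15+60 → 75 ≥ 70
  Juno: +75 → 75 ≥ 30
  Orbit: +25+15 → 40 < 100
Round 2 — Axion, Juno shut down.
  Prism: +80 → 80 ≥ 40
Round 3 — Prism shuts down.
  Delta: +60 → 60 < 120
No further shutdowns.

0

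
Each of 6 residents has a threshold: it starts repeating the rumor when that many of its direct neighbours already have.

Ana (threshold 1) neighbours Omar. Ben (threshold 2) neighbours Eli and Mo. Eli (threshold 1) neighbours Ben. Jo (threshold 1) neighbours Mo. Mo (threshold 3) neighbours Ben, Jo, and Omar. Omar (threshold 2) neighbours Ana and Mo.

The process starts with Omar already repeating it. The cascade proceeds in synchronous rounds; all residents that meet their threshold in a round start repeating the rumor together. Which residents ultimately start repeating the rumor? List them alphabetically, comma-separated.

Ana, Omar

Round 1 — Omar starts repeating the rumor (initial).
Round 2 — checking thresholds:
  Ana: 1 of 1 neighbours ≥ 1, starts repeating the rumor.
  Mo: 1 of 3 neighbours < 3, below threshold.
Round 3 — no new spreads; cascade stops.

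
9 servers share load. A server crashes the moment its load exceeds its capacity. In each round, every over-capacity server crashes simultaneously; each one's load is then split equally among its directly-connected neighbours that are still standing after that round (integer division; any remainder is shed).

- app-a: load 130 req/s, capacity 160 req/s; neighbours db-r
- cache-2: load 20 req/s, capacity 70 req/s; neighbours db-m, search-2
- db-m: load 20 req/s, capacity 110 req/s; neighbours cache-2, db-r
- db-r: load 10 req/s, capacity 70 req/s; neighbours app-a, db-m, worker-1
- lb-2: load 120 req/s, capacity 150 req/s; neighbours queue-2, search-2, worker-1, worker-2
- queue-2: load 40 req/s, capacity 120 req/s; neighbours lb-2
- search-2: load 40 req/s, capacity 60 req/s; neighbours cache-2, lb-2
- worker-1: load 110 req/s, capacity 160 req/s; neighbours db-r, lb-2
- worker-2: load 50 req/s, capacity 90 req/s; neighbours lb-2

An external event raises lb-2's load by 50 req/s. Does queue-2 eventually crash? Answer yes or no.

no

Round 1 — lb-2 at 170 > 150. lb-2 crashes.
  lb-2 sheds 170 req/s to queue-2, search-2, worker-1, worker-2: 42 each (2 lost).
    queue-2: 40+42 = 82 ≤ 120
    search-2: 40+42 = 82 > 60
    worker-1: 110+42 = 152 ≤ 160
    worker-2: 50+42 = 92 > 90
Round 2 — search-2, worker-2 crash.
  search-2 sheds 82 req/s to cache-2: 82 each.
    cache-2: 20+82 = 102 > 70
  worker-2 sheds 92 req/s: no online neighbours, lost.
Round 3 — cache-2 crashes.
  cache-2 sheds 102 req/s to db-m: 102 each.
    db-m: 20+102 = 122 > 110
Round 4 — db-m crashes.
  db-m sheds 122 req/s to db-r: 122 each.
    db-r: 10+122 = 132 > 70
Round 5 — db-r crashes.
  db-r sheds 132 req/s to app-a, worker-1: 66 each.
    app-a: 130+66 = 196 > 160
    worker-1: 152+66 = 218 > 160
Round 6 — app-a, worker-1 crash.
  app-a sheds 196 req/s: no online neighbours, lost.
  worker-1 sheds 218 req/s: no online neighbours, lost.
No further crashes.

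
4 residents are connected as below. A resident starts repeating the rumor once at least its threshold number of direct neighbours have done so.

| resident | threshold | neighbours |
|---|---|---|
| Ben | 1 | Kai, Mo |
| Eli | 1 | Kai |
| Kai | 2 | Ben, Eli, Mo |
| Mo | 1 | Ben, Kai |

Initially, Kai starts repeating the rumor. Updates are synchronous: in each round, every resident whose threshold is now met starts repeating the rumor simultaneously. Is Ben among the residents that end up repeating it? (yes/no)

Round 1 — Kai starts repeating the rumor (initial).
Round 2 — checking thresholds:
  Ben: 1 of 2 neighbours ≥ 1, starts repeating the rumor.
  Eli: 1 of 1 neighbours ≥ 1, starts repeating the rumor.
  Mo: 1 of 2 neighbours ≥ 1, starts repeating the rumor.
Round 3 — no new spreads; cascade stops.

yes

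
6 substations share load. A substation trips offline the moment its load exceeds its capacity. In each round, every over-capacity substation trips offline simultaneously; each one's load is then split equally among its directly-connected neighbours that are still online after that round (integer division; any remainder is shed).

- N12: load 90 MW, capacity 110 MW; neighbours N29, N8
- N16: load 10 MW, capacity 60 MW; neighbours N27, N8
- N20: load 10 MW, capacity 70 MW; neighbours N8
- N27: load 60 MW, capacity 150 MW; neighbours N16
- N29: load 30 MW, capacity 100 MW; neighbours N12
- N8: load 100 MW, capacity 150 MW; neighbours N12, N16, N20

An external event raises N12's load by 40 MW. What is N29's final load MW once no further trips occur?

95

Round 1 — N12 at 130 > 110. N12 trips offline.
  N12 sheds 130 MW to N29, N8: 65 each.
    N29: 30+65 = 95 ≤ 100
    N8: 100+65 = 165 > 150
Round 2 — N8 trips offline.
  N8 sheds 165 MW to N16, N20: 82 each (1 lost).
    N16: 10+82 = 92 > 60
    N20: 10+82 = 92 > 70
Round 3 — N16, N20 trip offline.
  N16 sheds 92 MW to N27: 92 each.
    N27: 60+92 = 152 > 150
  N20 sheds 92 MW: no online neighbours, lost.
Round 4 — N27 trips offline.
  N27 sheds 152 MW: no online neighbours, lost.
No further trips.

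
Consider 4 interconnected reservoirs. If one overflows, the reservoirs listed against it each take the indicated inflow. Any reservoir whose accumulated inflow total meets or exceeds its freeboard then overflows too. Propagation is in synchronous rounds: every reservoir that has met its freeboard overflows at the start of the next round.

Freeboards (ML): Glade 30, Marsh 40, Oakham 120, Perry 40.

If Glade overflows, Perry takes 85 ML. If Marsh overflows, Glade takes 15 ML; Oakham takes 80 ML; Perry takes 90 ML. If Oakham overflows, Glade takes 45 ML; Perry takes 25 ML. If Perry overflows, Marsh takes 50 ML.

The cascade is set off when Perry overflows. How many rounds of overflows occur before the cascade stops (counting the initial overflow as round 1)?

Round 1 — Perry overflows (initial).
  Marsh: +50 → 50 ≥ 40
Round 2 — Marsh overflows.
  Glade: +15 → 15 < 30
  Oakham: +80 → 80 < 120
No further overflows.

2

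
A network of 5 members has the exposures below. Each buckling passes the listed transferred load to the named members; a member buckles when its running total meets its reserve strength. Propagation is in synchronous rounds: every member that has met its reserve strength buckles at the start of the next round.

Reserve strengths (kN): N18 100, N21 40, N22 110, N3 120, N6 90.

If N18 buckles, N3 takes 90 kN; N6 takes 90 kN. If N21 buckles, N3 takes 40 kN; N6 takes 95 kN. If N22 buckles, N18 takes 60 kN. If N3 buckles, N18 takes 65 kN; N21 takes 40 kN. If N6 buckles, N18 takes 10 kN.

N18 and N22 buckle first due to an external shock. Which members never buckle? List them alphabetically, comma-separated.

Round 1 — N18, N22 buckle (initial).
  N3: +90 → 90 < 120
  N6: +90 → 90 ≥ 90
Round 2 — N6 buckles.
No further bucklings.

N21, N3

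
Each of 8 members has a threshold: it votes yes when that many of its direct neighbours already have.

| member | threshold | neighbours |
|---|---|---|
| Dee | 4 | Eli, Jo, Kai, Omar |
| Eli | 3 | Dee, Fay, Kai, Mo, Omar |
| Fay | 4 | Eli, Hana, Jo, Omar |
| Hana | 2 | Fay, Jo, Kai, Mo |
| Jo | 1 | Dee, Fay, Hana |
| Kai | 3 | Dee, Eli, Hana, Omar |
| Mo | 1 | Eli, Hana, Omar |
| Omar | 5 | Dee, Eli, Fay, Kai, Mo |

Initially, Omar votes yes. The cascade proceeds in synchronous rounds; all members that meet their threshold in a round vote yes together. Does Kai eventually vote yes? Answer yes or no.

Round 1 — Omar votes yes (initial).
Round 2 — checking thresholds:
  Dee: 1 of 4 neighbours < 4, not yet.
  Eli: 1 of 5 neighbours < 3, not yet.
  Fay: 1 of 4 neighbours < 4, not yet.
  Kai: 1 of 4 neighbours < 3, not yet.
  Mo: 1 of 3 neighbours ≥ 1, votes yes.
Round 3 — no new yes votes; cascade stops.

no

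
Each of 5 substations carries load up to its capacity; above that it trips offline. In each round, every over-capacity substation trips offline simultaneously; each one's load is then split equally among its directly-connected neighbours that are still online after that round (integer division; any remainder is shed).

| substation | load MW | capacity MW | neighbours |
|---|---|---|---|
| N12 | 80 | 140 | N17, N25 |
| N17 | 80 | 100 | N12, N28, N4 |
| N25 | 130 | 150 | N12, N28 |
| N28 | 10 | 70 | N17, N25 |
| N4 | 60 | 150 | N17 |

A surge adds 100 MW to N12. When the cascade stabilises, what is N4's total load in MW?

Round 1 — N12 at 180 > 140. N12 trips offline.
  N12 sheds 180 MW to N17, N25: 90 each.
    N17: 80+90 = 170 > 100
    N25: 130+90 = 220 > 150
Round 2 — N17, N25 trip offline.
  N17 sheds 170 MW to N28, N4: 85 each.
    N28: 10+85 = 95 > 70
    N4: 60+85 = 145 ≤ 150
  N25 sheds 220 MW to N28: 220 each.
    N28: 95+220 = 315 > 70
Round 3 — N28 trips offline.
  N28 sheds 315 MW: no online neighbours, lost.
No further trips.

145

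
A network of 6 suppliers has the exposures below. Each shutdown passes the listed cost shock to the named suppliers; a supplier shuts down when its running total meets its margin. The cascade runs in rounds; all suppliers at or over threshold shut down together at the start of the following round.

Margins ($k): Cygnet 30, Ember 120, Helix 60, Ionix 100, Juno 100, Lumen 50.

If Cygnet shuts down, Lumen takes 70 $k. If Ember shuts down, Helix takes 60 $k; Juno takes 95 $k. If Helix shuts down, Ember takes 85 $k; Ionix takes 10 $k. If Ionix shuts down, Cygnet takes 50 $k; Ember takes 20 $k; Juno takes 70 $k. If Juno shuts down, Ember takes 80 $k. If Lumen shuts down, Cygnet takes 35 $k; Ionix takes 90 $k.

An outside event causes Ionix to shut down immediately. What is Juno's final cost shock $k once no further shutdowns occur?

Round 1 — Ionix shuts down (initial).
  Cygnet: +50 → 50 ≥ 30
  Ember: +20 → 20 < 120
  Juno: +70 → 70 < 100
Round 2 — Cygnet shuts down.
  Lumen: +70 → 70 ≥ 50
Round 3 — Lumen shuts down.
No further shutdowns.

70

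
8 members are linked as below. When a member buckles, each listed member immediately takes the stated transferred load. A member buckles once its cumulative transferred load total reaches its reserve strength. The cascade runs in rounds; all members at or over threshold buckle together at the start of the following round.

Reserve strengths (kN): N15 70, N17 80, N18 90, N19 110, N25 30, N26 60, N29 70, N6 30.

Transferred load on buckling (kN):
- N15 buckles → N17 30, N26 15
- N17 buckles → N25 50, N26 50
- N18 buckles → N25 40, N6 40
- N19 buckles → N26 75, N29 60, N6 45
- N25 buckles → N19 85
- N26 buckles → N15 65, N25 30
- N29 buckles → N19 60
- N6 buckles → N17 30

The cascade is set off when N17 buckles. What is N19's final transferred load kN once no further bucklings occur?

85

Round 1 — N17 buckles (initial).
  N25: +50 → 50 ≥ 30
  N26: +50 → 50 < 60
Round 2 — N25 buckles.
  N19: +85 → 85 < 110
No further bucklings.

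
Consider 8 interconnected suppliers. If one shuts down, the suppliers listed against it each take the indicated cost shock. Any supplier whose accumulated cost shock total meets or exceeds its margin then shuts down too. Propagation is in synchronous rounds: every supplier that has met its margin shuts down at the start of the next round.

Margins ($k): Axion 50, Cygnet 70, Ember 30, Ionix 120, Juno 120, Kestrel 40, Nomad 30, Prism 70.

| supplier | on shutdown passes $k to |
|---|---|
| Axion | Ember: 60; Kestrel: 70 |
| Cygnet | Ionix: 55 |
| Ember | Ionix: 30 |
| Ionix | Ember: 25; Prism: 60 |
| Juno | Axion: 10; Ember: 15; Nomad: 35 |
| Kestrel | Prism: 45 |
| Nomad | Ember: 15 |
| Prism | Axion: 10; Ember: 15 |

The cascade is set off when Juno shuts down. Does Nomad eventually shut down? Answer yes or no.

yes

Round 1 — Juno shuts down (initial).
  Axion: +10 → 10 < 50
  Ember: +15 → 15 < 30
  Nomad: +35 → 35 ≥ 30
Round 2 — Nomad shuts down.
  Ember: +15 → 30 ≥ 30
Round 3 — Ember shuts down.
  Ionix: +30 → 30 < 120
No further shutdowns.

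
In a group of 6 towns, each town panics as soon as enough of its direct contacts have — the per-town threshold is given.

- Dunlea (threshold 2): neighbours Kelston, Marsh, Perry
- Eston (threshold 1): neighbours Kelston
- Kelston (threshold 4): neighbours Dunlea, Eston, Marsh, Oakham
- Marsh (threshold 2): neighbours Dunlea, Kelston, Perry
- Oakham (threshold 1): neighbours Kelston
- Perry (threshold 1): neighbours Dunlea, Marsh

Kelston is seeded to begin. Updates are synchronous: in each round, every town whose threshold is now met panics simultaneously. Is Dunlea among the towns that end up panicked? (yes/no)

no

Round 1 — Kelston panics (initial).
Round 2 — checking thresholds:
  Dunlea: 1 of 3 neighbours < 2, below threshold.
  Eston: 1 of 1 neighbours ≥ 1, panics.
  Marsh: 1 of 3 neighbours < 2, below threshold.
  Oakham: 1 of 1 neighbours ≥ 1, panics.
Round 3 — no new panics; cascade stops.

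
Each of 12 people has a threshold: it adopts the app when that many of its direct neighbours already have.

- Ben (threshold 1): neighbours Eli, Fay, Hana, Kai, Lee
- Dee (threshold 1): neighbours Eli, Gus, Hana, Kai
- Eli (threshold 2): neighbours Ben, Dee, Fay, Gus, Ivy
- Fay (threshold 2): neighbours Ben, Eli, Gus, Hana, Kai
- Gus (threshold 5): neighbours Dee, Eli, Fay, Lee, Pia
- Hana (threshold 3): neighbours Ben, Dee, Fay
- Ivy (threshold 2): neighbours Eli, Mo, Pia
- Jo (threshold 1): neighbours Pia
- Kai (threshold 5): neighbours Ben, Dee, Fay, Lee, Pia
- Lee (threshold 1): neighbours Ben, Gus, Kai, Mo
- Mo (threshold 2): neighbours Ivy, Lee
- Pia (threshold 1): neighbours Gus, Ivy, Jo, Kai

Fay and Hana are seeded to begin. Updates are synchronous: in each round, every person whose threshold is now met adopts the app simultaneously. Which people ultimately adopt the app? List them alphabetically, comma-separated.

Round 1 — Fay, Hana adopt the app (initial).
Round 2 — checking thresholds:
  Ben: 2 of 5 neighbours ≥ 1, adopts the app.
  Dee: 1 of 4 neighbours ≥ 1, adopts the app.
  Eli: 1 of 5 neighbours < 2, not yet.
  Gus: 1 of 5 neighbours < 5, not yet.
  Kai: 1 of 5 neighbours < 5, not yet.
Round 3 — checking thresholds:
  Eli: 3 of 5 neighbours ≥ 2, adopts the app.
  Gus: 2 of 5 neighbours < 5, not yet.
  Kai: 3 of 5 neighbours < 5, not yet.
  Lee: 1 of 4 neighbours ≥ 1, adopts the app.
Round 4 — no new adoptions; cascade stops.

Ben, Dee, Eli, Fay, Hana, Lee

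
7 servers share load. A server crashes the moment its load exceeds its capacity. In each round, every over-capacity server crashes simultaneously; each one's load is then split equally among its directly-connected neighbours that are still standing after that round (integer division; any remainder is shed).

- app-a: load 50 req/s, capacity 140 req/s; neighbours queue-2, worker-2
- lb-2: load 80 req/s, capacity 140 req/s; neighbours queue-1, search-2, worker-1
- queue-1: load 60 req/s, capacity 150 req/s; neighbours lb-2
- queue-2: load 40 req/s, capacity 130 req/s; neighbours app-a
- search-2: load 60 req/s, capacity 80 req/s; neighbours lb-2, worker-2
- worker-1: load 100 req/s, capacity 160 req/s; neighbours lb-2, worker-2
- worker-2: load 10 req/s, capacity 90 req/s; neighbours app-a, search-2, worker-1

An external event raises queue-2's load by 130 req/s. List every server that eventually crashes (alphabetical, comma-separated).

app-a, lb-2, queue-1, queue-2, search-2, worker-1, worker-2

Round 1 — queue-2 at 170 > 130. queue-2 crashes.
  queue-2 sheds 170 req/s to app-a: 170 each.
    app-a: 50+170 = 220 > 140
Round 2 — app-a crashes.
  app-a sheds 220 req/s to worker-2: 220 each.
    worker-2: 10+220 = 230 > 90
Round 3 — worker-2 crashes.
  worker-2 sheds 230 req/s to search-2, worker-1: 115 each.
    search-2: 60+115 = 175 > 80
    worker-1: 100+115 = 215 > 160
Round 4 — search-2, worker-1 crash.
  search-2 sheds 175 req/s to lb-2: 175 each.
    lb-2: 80+175 = 255 > 140
  worker-1 sheds 215 req/s to lb-2: 215 each.
    lb-2: 255+215 = 470 > 140
Round 5 — lb-2 crashes.
  lb-2 sheds 470 req/s to queue-1: 470 each.
    queue-1: 60+470 = 530 > 150
Round 6 — queue-1 crashes.
  queue-1 sheds 530 req/s: no online neighbours, lost.
No further crashes.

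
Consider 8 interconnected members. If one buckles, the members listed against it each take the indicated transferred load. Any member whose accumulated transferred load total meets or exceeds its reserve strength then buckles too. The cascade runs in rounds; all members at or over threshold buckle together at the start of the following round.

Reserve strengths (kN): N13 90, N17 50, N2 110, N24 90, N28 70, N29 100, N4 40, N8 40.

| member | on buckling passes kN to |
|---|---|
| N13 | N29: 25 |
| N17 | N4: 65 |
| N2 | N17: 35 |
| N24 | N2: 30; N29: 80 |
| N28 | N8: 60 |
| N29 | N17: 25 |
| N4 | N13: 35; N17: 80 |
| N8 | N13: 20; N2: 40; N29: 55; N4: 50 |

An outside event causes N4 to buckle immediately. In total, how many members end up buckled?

Round 1 — N4 buckles (initial).
  N13: +35 → 35 < 90
  N17: +80 → 80 ≥ 50
Round 2 — N17 buckles.
No further bucklings.

2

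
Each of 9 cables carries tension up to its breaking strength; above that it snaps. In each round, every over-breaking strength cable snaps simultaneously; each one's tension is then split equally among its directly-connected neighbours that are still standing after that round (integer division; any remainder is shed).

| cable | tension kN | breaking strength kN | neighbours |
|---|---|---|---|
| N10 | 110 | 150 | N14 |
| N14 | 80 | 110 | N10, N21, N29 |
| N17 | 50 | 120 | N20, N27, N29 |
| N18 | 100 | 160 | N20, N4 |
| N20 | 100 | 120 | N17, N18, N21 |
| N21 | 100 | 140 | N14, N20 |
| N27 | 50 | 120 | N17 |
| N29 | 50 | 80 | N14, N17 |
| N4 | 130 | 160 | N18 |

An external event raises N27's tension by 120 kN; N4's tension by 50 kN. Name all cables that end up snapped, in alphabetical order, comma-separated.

Round 1 — N27 at 170 > 120; N4 at 180 > 160. N27, N4 snap.
  N27 sheds 170 kN to N17: 170 each.
    N17: 50+170 = 220 > 120
  N4 sheds 180 kN to N18: 180 each.
    N18: 100+180 = 280 > 160
Round 2 — N17, N18 snap.
  N17 sheds 220 kN to N20, N29: 110 each.
    N20: 100+110 = 210 > 120
    N29: 50+110 = 160 > 80
  N18 sheds 280 kN to N20: 280 each.
    N20: 210+280 = 490 > 120
Round 3 — N20, N29 snap.
  N20 sheds 490 kN to N21: 490 each.
    N21: 100+490 = 590 > 140
  N29 sheds 160 kN to N14: 160 each.
    N14: 80+160 = 240 > 110
Round 4 — N14, N21 snap.
  N14 sheds 240 kN to N10: 240 each.
    N10: 110+240 = 350 > 150
  N21 sheds 590 kN: no online neighbours, lost.
Round 5 — N10 snaps.
  N10 sheds 350 kN: no online neighbours, lost.
No further breaks.

N10, N14, N17, N18, N20, N21, N27, N29, N4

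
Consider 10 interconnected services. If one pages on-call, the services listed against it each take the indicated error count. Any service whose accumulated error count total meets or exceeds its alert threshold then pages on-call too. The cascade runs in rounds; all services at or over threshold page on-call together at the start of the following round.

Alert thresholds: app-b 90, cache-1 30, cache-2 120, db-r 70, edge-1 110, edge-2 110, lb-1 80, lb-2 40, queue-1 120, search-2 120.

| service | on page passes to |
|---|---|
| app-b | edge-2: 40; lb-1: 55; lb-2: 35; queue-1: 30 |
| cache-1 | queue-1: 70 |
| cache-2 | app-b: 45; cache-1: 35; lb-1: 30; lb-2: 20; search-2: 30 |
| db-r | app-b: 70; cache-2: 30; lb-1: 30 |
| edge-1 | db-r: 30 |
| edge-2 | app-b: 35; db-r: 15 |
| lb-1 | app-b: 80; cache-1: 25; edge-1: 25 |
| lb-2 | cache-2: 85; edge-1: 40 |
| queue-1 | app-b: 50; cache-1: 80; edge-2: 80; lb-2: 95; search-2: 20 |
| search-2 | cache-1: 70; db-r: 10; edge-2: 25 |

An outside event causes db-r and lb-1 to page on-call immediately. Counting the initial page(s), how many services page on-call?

3

Round 1 — db-r, lb-1 page on-call (initial).
  app-b: +70+80 → 150 ≥ 90
  cache-1: +25 → 25 < 30
  cache-2: +30 → 30 < 120
  edge-1: +25 → 25 < 110
Round 2 — app-b pages on-call.
  edge-2: +40 → 40 < 110
  lb-2: +35 → 35 < 40
  queue-1: +30 → 30 < 120
No further pages.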